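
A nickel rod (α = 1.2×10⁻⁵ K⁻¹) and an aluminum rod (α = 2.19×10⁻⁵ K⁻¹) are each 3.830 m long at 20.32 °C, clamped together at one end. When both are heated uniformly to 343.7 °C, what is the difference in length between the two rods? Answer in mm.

ΔT = 323.38 K
nickel: ΔL = 1.2×10⁻⁵ × 3.830 m × 323.38 = 1.4863×10⁻² m = 14.863 mm
aluminum: ΔL = 2.19×10⁻⁵ × 3.830 m × 323.38 = 2.7124×10⁻² m = 27.124 mm
difference = 27.124 − 14.863 = 12.261 mm

12.3 mm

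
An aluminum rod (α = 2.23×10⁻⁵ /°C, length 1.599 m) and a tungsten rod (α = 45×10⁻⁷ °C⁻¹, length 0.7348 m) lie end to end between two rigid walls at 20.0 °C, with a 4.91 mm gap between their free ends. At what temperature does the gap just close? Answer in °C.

Gap closes when ΔL₁ + ΔL₂ = 4.91 mm = 4.91×10⁻³ m
(α₁L₁ + α₂L₂)ΔT = g
α₁L₁ + α₂L₂ = 2.23×10⁻⁵×1.599 + 45×10⁻⁷×0.7348 = 3.89643×10⁻⁵ m/K
ΔT = 4.91×10⁻³ / 3.89643×10⁻⁵ = 126.01 K
T = 20.0 + 126.01 = 146.01 °C

T = 146 °C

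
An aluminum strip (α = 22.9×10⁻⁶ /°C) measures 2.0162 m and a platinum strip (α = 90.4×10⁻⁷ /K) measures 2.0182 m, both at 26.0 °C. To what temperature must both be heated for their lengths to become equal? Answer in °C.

L₁(1 + α₁ΔT) = L₂(1 + α₂ΔT) ⇒ ΔT = (L₂ − L₁)/(α₁L₁ − α₂L₂)
L₂ − L₁ = 2.0182 − 2.0162 = 2.00×10⁻³ m
α₁L₁ − α₂L₂ = 22.9×10⁻⁶×2.0162 − 90.4×10⁻⁷×2.0182 = 2.7926452×10⁻⁵ m/K
ΔT = 2.00×10⁻³ / 2.7926452×10⁻⁵ = 71.6167 K
T = 26.0 + 71.6167 = 97.6167 °C

T = 97.62 °C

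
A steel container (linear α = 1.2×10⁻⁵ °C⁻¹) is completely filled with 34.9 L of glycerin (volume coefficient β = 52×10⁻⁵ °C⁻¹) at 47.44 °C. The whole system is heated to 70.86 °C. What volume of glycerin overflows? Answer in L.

The container also expands: β_container ≈ 3α = 3.6×10⁻⁵ /K
Net overflow = V₀(β_liq − 3α_cont)ΔT
β − 3α = 5.20×10⁻⁴ − 3.6×10⁻⁵ = 4.84×10⁻⁴ /K; ΔT = 23.42 K
ΔV = 34.9 × 4.84×10⁻⁴ × 23.42 = 0.396 L

0.396 L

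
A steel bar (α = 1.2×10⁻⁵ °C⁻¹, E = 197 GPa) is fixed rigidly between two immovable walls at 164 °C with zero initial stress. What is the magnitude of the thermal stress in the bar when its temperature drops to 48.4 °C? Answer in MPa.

Fully constrained: the free strain ε = αΔT is blocked, so σ = Eε = EαΔT.
|ΔT| = 115.6 K
σ = 197×10⁹ × 1.2×10⁻⁵ × 115.6 = 2.73×10⁸ Pa

σ = 273 MPa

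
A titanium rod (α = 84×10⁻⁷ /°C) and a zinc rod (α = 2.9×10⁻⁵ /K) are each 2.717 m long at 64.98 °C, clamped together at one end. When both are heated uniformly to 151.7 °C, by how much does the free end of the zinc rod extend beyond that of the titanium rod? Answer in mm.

ΔT = 86.72 K
titanium: ΔL = 84×10⁻⁷ × 2.717 m × 86.72 = 1.9792×10⁻³ m = 1.9792 mm
zinc: ΔL = 2.9×10⁻⁵ × 2.717 m × 86.72 = 6.8329×10⁻³ m = 6.8329 mm
difference = 6.8329 − 1.9792 = 4.8537 mm

4.85 mm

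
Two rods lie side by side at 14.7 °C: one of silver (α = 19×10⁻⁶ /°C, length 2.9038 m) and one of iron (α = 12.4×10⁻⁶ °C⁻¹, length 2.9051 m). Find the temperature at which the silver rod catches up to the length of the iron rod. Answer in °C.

T = 82.59 °C

L₁(1 + α₁ΔT) = L₂(1 + α₂ΔT) ⇒ ΔT = (L₂ − L₁)/(α₁L₁ − α₂L₂)
L₂ − L₁ = 2.9051 − 2.9038 = 1.30×10⁻³ m
α₁L₁ − α₂L₂ = 19×10⁻⁶×2.9038 − 12.4×10⁻⁶×2.9051 = 1.914896×10⁻⁵ m/K
ΔT = 1.30×10⁻³ / 1.914896×10⁻⁵ = 67.8888 K
T = 14.7 + 67.8888 = 82.5888 °C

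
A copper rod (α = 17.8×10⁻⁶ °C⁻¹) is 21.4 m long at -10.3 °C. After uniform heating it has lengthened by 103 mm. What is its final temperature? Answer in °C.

ΔL = αL₀ΔT ⇒ ΔT = ΔL / (αL₀)
ΔT = 103×10⁻³ m / (17.8×10⁻⁶ × 21.4 m) = 270.40 K
T = -10.3 + 270.40 = 260.10 °C

T = 260 °C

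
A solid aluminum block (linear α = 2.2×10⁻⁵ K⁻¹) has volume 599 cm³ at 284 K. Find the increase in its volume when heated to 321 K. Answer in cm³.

ΔV = 1.46 cm³

Isotropic solid: β ≈ 3α = 6.6×10⁻⁵ /K; ΔT = 37 K
ΔV = 3αV₀ΔT = 3(2.2×10⁻⁵)(599)(37) = 1.46 cm³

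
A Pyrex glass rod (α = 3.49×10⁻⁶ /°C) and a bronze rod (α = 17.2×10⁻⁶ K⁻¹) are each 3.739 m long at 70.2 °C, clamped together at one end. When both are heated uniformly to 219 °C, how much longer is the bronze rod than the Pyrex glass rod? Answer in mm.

ΔT = 148.8 K
Pyrex glass: ΔL = 3.49×10⁻⁶ × 3.739 m × 148.8 = 1.9417×10⁻³ m = 1.9417 mm
bronze: ΔL = 17.2×10⁻⁶ × 3.739 m × 148.8 = 9.5694×10⁻³ m = 9.5694 mm
difference = 9.5694 − 1.9417 = 7.6277 mm

7.63 mm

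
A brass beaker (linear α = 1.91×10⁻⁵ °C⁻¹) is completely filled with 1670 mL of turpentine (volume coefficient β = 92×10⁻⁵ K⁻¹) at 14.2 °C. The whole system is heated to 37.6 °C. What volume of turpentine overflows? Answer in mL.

The beaker also expands: β_container ≈ 3α = 5.73×10⁻⁵ /K
Net overflow = V₀(β_liq − 3α_cont)ΔT
β − 3α = 9.20×10⁻⁴ − 5.73×10⁻⁵ = 8.627×10⁻⁴ /K; ΔT = 23.4 K
ΔV = 1670 × 8.627×10⁻⁴ × 23.4 = 33.7 mL

33.7 mL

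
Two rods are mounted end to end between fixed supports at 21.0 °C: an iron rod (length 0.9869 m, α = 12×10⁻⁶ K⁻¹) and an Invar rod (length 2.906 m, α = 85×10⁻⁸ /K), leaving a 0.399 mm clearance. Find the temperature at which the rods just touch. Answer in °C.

α₁L₁ = 1.18428×10⁻⁵ m/K, α₂L₂ = 2.4701×10⁻⁶ m/K → total 1.43129×10⁻⁵ m/K
ΔT = g/(α₁L₁+α₂L₂) = 3.99×10⁻⁴ / 1.43129×10⁻⁵ = 27.877 K
T = 21.0 + 27.877 = 48.877 °C

T = 48.9 °C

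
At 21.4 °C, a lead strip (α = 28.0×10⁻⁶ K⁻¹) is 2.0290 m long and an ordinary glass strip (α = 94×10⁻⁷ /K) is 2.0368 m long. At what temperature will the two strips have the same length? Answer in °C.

Equal length when α₁L₁ΔT − α₂L₂ΔT = L₂ − L₁ = 7.80×10⁻³ m
α₁L₁ = 5.6812×10⁻⁵, α₂L₂ = 1.914592×10⁻⁵ → Δ(αL) = 3.766608×10⁻⁵ m/K
ΔT = 7.80×10⁻³ / 3.766608×10⁻⁵ = 207.083 K, so T = 21.4 + 207.083 = 228.483 °C

T = 228.5 °C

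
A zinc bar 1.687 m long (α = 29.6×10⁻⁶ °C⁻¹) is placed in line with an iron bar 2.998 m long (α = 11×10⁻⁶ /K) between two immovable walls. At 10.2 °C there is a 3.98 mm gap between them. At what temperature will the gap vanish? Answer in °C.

α₁L₁ = 4.99352×10⁻⁵ m/K, α₂L₂ = 3.2978×10⁻⁵ m/K → total 8.29132×10⁻⁵ m/K
ΔT = g/(α₁L₁+α₂L₂) = 3.98×10⁻³ / 8.29132×10⁻⁵ = 48.002 K
T = 10.2 + 48.002 = 58.202 °C

T = 58.2 °C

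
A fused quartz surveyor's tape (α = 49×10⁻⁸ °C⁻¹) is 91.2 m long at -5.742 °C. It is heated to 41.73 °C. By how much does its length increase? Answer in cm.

|ΔT| = |41.73 − (-5.742)| = 47.472 K
ΔL = αL₀ΔT = (49×10⁻⁸)(91.2)(47.472) = 2.12×10⁻³ m

ΔL = 0.212 cm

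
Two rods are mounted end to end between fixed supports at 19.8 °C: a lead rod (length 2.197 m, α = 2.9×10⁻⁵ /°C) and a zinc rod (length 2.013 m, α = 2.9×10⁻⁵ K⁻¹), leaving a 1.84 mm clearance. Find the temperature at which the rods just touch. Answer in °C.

Gap closes when ΔL₁ + ΔL₂ = 1.84 mm = 1.84×10⁻³ m
(α₁L₁ + α₂L₂)ΔT = g
α₁L₁ + α₂L₂ = 2.9×10⁻⁵×2.197 + 2.9×10⁻⁵×2.013 = 1.2209×10⁻⁴ m/K
ΔT = 1.84×10⁻³ / 1.2209×10⁻⁴ = 15.071 K
T = 19.8 + 15.071 = 34.871 °C

T = 34.9 °C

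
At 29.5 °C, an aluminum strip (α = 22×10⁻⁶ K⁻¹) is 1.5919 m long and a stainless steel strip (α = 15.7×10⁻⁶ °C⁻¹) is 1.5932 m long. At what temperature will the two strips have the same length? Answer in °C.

T = 159.4 °C

Equal length when α₁L₁ΔT − α₂L₂ΔT = L₂ − L₁ = 1.30×10⁻³ m
α₁L₁ = 3.50218×10⁻⁵, α₂L₂ = 2.501324×10⁻⁵ → Δ(αL) = 1.000856×10⁻⁵ m/K
ΔT = 1.30×10⁻³ / 1.000856×10⁻⁵ = 129.889 K, so T = 29.5 + 129.889 = 159.389 °C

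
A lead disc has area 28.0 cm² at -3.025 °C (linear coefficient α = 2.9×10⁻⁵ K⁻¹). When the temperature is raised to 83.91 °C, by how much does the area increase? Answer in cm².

Area coefficient ≈ 2α; |ΔT| = 86.935 K
ΔA = 2αA₀ΔT = 2(2.9×10⁻⁵)(28.0)(86.935) = 0.141 cm²

ΔA = 0.141 cm²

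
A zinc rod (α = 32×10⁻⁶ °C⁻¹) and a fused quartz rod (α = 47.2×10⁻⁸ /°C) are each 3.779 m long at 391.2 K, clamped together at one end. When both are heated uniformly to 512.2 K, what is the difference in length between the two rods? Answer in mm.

ΔT = 121.0 K
zinc: ΔL = 32×10⁻⁶ × 3.779 m × 121.0 = 1.4632×10⁻² m = 14.632 mm
fused quartz: ΔL = 47.2×10⁻⁸ × 3.779 m × 121.0 = 2.1583×10⁻⁴ m = 0.21583 mm
difference = 14.632 − 0.21583 = 14.41617 mm

14.4 mm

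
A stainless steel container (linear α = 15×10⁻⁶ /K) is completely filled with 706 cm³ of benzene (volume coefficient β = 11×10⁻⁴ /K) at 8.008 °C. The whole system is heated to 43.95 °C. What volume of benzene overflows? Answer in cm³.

26.8 cm³

The container also expands: β_container ≈ 3α = 4.5×10⁻⁵ /K
Net overflow = V₀(β_liq − 3α_cont)ΔT
β − 3α = 1.10×10⁻³ − 4.5×10⁻⁵ = 1.055×10⁻³ /K; ΔT = 35.942 K
ΔV = 706 × 1.055×10⁻³ × 35.942 = 26.8 cm³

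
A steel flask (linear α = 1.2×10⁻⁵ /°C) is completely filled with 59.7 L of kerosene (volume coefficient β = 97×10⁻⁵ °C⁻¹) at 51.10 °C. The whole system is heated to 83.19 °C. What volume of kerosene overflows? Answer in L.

1.79 L

The flask also expands: β_container ≈ 3α = 3.6×10⁻⁵ /K
Net overflow = V₀(β_liq − 3α_cont)ΔT
β − 3α = 9.70×10⁻⁴ − 3.6×10⁻⁵ = 9.34×10⁻⁴ /K; ΔT = 32.09 K
ΔV = 59.7 × 9.34×10⁻⁴ × 32.09 = 1.79 L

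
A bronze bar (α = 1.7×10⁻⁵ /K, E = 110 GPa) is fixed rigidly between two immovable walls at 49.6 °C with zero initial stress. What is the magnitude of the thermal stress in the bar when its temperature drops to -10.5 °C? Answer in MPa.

Fully constrained: the free strain ε = αΔT is blocked, so σ = Eε = EαΔT.
|ΔT| = 60.1 K
σ = 110×10⁹ × 1.7×10⁻⁵ × 60.1 = 1.12×10⁸ Pa

σ = 112 MPa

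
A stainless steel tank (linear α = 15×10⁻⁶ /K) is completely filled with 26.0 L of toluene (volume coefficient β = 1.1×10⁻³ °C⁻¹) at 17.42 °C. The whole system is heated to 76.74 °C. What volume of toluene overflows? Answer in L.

1.63 L

The tank also expands: β_container ≈ 3α = 4.5×10⁻⁵ /K
Net overflow = V₀(β_liq − 3α_cont)ΔT
β − 3α = 1.10×10⁻³ − 4.5×10⁻⁵ = 1.055×10⁻³ /K; ΔT = 59.32 K
ΔV = 26.0 × 1.055×10⁻³ × 59.32 = 1.63 L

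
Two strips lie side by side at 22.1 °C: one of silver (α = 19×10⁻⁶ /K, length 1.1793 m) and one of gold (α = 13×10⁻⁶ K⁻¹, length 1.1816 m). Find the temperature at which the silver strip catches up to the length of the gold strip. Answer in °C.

L₁(1 + α₁ΔT) = L₂(1 + α₂ΔT) ⇒ ΔT = (L₂ − L₁)/(α₁L₁ − α₂L₂)
L₂ − L₁ = 1.1816 − 1.1793 = 2.30×10⁻³ m
α₁L₁ − α₂L₂ = 19×10⁻⁶×1.1793 − 13×10⁻⁶×1.1816 = 7.0459×10⁻⁶ m/K
ΔT = 2.30×10⁻³ / 7.0459×10⁻⁶ = 326.431 K
T = 22.1 + 326.431 = 348.531 °C

T = 348.5 °C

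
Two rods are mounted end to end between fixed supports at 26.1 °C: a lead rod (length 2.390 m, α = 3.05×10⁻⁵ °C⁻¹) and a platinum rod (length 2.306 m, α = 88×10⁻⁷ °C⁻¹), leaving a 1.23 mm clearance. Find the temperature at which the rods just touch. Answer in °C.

Gap closes when ΔL₁ + ΔL₂ = 1.23 mm = 1.23×10⁻³ m
(α₁L₁ + α₂L₂)ΔT = g
α₁L₁ + α₂L₂ = 3.05×10⁻⁵×2.390 + 88×10⁻⁷×2.306 = 9.31878×10⁻⁵ m/K
ΔT = 1.23×10⁻³ / 9.31878×10⁻⁵ = 13.199 K
T = 26.1 + 13.199 = 39.299 °C

T = 39.3 °C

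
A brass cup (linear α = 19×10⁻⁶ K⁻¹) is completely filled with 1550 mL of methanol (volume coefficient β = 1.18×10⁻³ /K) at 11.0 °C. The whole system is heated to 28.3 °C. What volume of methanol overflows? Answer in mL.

The cup also expands: β_container ≈ 3α = 5.7×10⁻⁵ /K
Net overflow = V₀(β_liq − 3α_cont)ΔT
β − 3α = 1.18×10⁻³ − 5.7×10⁻⁵ = 1.123×10⁻³ /K; ΔT = 17.3 K
ΔV = 1550 × 1.123×10⁻³ × 17.3 = 30.1 mL

30.1 mL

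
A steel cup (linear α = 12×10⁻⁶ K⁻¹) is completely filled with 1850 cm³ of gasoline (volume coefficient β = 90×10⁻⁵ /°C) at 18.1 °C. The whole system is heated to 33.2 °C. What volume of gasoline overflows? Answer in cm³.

The cup also expands: β_container ≈ 3α = 3.6×10⁻⁵ /K
Net overflow = V₀(β_liq − 3α_cont)ΔT
β − 3α = 9.00×10⁻⁴ − 3.6×10⁻⁵ = 8.64×10⁻⁴ /K; ΔT = 15.1 K
ΔV = 1850 × 8.64×10⁻⁴ × 15.1 = 24.1 cm³

24.1 cm³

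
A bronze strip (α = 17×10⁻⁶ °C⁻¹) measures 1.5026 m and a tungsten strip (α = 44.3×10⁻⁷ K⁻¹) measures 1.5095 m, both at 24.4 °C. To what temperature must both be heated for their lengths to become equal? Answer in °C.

T = 390.3 °C

L₁(1 + α₁ΔT) = L₂(1 + α₂ΔT) ⇒ ΔT = (L₂ − L₁)/(α₁L₁ − α₂L₂)
L₂ − L₁ = 1.5095 − 1.5026 = 6.90×10⁻³ m
α₁L₁ − α₂L₂ = 17×10⁻⁶×1.5026 − 44.3×10⁻⁷×1.5095 = 1.8857115×10⁻⁵ m/K
ΔT = 6.90×10⁻³ / 1.8857115×10⁻⁵ = 365.910 K
T = 24.4 + 365.910 = 390.310 °C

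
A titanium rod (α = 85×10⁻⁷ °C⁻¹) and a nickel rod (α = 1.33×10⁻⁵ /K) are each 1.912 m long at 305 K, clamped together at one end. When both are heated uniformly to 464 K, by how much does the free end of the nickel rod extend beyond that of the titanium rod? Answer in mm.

ΔT = 159 K
titanium: ΔL = 85×10⁻⁷ × 1.912 m × 159 = 2.5841×10⁻³ m = 2.5841 mm
nickel: ΔL = 1.33×10⁻⁵ × 1.912 m × 159 = 4.0433×10⁻³ m = 4.0433 mm
difference = 4.0433 − 2.5841 = 1.4592 mm

1.46 mm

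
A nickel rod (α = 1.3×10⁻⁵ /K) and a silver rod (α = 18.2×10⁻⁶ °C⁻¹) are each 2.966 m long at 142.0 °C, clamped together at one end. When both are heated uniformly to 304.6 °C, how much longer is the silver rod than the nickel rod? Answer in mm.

ΔT = 162.6 K
nickel: ΔL = 1.3×10⁻⁵ × 2.966 m × 162.6 = 6.2695×10⁻³ m = 6.2695 mm
silver: ΔL = 18.2×10⁻⁶ × 2.966 m × 162.6 = 8.7773×10⁻³ m = 8.7773 mm
difference = 8.7773 − 6.2695 = 2.5078 mm

2.51 mm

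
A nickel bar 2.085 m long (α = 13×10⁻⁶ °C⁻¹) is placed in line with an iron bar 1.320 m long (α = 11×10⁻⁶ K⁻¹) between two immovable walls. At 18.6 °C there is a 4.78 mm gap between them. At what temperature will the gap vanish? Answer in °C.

α₁L₁ = 2.7105×10⁻⁵ m/K, α₂L₂ = 1.452×10⁻⁵ m/K → total 4.1625×10⁻⁵ m/K
ΔT = g/(α₁L₁+α₂L₂) = 4.78×10⁻³ / 4.1625×10⁻⁵ = 114.83 K
T = 18.6 + 114.83 = 133.43 °C

T = 133 °C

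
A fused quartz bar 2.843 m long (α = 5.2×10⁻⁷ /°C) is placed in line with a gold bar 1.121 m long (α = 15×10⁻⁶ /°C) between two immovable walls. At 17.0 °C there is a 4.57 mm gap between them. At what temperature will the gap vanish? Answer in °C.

T = 267 °C

α₁L₁ = 1.47836×10⁻⁶ m/K, α₂L₂ = 1.6815×10⁻⁵ m/K → total 1.829336×10⁻⁵ m/K
ΔT = g/(α₁L₁+α₂L₂) = 4.57×10⁻³ / 1.829336×10⁻⁵ = 249.82 K
T = 17.0 + 249.82 = 266.82 °C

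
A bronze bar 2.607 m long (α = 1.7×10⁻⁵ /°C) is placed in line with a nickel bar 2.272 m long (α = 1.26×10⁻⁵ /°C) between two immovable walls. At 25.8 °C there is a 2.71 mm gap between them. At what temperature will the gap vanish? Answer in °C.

T = 63.0 °C

α₁L₁ = 4.4319×10⁻⁵ m/K, α₂L₂ = 2.86272×10⁻⁵ m/K → total 7.29462×10⁻⁵ m/K
ΔT = g/(α₁L₁+α₂L₂) = 2.71×10⁻³ / 7.29462×10⁻⁵ = 37.151 K
T = 25.8 + 37.151 = 62.951 °C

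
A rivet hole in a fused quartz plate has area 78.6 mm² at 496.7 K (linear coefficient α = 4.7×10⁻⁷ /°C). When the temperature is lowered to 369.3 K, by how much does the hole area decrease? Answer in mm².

ΔA = 0.00941 mm²

Area coefficient ≈ 2α; |ΔT| = 127.4 K
ΔA = 2αA₀ΔT = 2(4.7×10⁻⁷)(78.6)(127.4) = 9.41×10⁻³ mm²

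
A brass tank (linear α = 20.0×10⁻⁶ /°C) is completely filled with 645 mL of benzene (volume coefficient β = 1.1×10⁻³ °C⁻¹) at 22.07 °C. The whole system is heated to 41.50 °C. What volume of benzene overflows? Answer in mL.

13.0 mL

The tank also expands: β_container ≈ 3α = 6.0×10⁻⁵ /K
Net overflow = V₀(β_liq − 3α_cont)ΔT
β − 3α = 1.10×10⁻³ − 6.0×10⁻⁵ = 1.04×10⁻³ /K; ΔT = 19.43 K
ΔV = 645 × 1.04×10⁻³ × 19.43 = 13.0 mL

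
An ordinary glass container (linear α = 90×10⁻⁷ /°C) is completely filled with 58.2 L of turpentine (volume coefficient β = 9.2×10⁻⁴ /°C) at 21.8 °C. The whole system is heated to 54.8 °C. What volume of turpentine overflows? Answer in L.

1.72 L

The container also expands: β_container ≈ 3α = 2.7×10⁻⁵ /K
Net overflow = V₀(β_liq − 3α_cont)ΔT
β − 3α = 9.20×10⁻⁴ − 2.7×10⁻⁵ = 8.93×10⁻⁴ /K; ΔT = 33.0 K
ΔV = 58.2 × 8.93×10⁻⁴ × 33.0 = 1.72 L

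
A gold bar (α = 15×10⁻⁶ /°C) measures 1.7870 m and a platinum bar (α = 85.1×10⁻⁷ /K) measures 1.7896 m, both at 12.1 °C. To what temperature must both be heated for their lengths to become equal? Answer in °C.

Equal length when α₁L₁ΔT − α₂L₂ΔT = L₂ − L₁ = 2.60×10⁻³ m
α₁L₁ = 2.6805×10⁻⁵, α₂L₂ = 1.5229496×10⁻⁵ → Δ(αL) = 1.1575504×10⁻⁵ m/K
ΔT = 2.60×10⁻³ / 1.1575504×10⁻⁵ = 224.612 K, so T = 12.1 + 224.612 = 236.712 °C

T = 236.7 °C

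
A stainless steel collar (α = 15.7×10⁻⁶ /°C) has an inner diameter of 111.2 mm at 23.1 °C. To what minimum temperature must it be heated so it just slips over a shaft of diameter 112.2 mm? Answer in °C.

Required Δd = 112.2 − 111.2 = 1.0 mm
Δd = αd₀ΔT ⇒ ΔT = Δd/(αd₀) = 1.0 / (15.7×10⁻⁶ × 111.2) = 572.79 K
T_min = 23.1 + 572.79 = 595.89 °C

T = 596 °C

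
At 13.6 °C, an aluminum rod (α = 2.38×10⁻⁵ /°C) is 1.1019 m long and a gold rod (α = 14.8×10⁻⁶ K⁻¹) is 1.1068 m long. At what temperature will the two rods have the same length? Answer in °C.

Equal length when α₁L₁ΔT − α₂L₂ΔT = L₂ − L₁ = 4.90×10⁻³ m
α₁L₁ = 2.622522×10⁻⁵, α₂L₂ = 1.638064×10⁻⁵ → Δ(αL) = 9.84458×10⁻⁶ m/K
ΔT = 4.90×10⁻³ / 9.84458×10⁻⁶ = 497.736 K, so T = 13.6 + 497.736 = 511.336 °C

T = 511.3 °C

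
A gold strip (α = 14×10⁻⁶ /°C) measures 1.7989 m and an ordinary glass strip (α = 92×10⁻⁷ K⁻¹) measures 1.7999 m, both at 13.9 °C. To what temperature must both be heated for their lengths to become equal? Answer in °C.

Equal length when α₁L₁ΔT − α₂L₂ΔT = L₂ − L₁ = 1.00×10⁻³ m
α₁L₁ = 2.51846×10⁻⁵, α₂L₂ = 1.655908×10⁻⁵ → Δ(αL) = 8.62552×10⁻⁶ m/K
ΔT = 1.00×10⁻³ / 8.62552×10⁻⁶ = 115.935 K, so T = 13.9 + 115.935 = 129.835 °C

T = 129.8 °C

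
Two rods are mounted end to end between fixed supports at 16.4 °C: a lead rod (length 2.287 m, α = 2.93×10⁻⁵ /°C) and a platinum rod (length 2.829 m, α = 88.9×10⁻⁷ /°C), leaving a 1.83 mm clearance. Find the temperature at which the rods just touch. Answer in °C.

α₁L₁ = 6.70091×10⁻⁵ m/K, α₂L₂ = 2.514981×10⁻⁵ m/K → total 9.215891×10⁻⁵ m/K
ΔT = g/(α₁L₁+α₂L₂) = 1.83×10⁻³ / 9.215891×10⁻⁵ = 19.857 K
T = 16.4 + 19.857 = 36.257 °C

T = 36.3 °C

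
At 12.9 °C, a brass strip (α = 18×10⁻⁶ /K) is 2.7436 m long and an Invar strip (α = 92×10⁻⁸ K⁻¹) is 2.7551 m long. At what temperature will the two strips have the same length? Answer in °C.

L₁(1 + α₁ΔT) = L₂(1 + α₂ΔT) ⇒ ΔT = (L₂ − L₁)/(α₁L₁ − α₂L₂)
L₂ − L₁ = 2.7551 − 2.7436 = 1.15×10⁻² m
α₁L₁ − α₂L₂ = 18×10⁻⁶×2.7436 − 92×10⁻⁸×2.7551 = 4.6850108×10⁻⁵ m/K
ΔT = 1.15×10⁻² / 4.6850108×10⁻⁵ = 245.464 K
T = 12.9 + 245.464 = 258.364 °C

T = 258.4 °C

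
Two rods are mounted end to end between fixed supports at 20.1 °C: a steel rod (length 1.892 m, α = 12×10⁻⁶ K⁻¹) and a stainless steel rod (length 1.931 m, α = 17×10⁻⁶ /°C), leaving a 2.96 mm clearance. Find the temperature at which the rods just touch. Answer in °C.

Gap closes when ΔL₁ + ΔL₂ = 2.96 mm = 2.96×10⁻³ m
(α₁L₁ + α₂L₂)ΔT = g
α₁L₁ + α₂L₂ = 12×10⁻⁶×1.892 + 17×10⁻⁶×1.931 = 5.5531×10⁻⁵ m/K
ΔT = 2.96×10⁻³ / 5.5531×10⁻⁵ = 53.304 K
T = 20.1 + 53.304 = 73.404 °C

T = 73.4 °C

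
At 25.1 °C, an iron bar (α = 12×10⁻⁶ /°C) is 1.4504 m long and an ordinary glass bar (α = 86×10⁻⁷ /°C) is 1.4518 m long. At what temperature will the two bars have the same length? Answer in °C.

T = 309.7 °C

L₁(1 + α₁ΔT) = L₂(1 + α₂ΔT) ⇒ ΔT = (L₂ − L₁)/(α₁L₁ − α₂L₂)
L₂ − L₁ = 1.4518 − 1.4504 = 1.40×10⁻³ m
α₁L₁ − α₂L₂ = 12×10⁻⁶×1.4504 − 86×10⁻⁷×1.4518 = 4.91932×10⁻⁶ m/K
ΔT = 1.40×10⁻³ / 4.91932×10⁻⁶ = 284.592 K
T = 25.1 + 284.592 = 309.692 °C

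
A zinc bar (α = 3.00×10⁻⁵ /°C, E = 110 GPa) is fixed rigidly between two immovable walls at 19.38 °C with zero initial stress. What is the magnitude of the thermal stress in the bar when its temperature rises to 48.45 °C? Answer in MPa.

Fully constrained: the free strain ε = αΔT is blocked, so σ = Eε = EαΔT.
|ΔT| = 29.07 K
σ = 110×10⁹ × 3.00×10⁻⁵ × 29.07 = 9.59×10⁷ Pa

σ = 95.9 MPa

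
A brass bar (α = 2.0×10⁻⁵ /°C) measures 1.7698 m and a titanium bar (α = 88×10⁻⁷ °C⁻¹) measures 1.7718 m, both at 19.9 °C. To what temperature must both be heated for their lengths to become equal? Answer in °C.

L₁(1 + α₁ΔT) = L₂(1 + α₂ΔT) ⇒ ΔT = (L₂ − L₁)/(α₁L₁ − α₂L₂)
L₂ − L₁ = 1.7718 − 1.7698 = 2.00×10⁻³ m
α₁L₁ − α₂L₂ = 2.0×10⁻⁵×1.7698 − 88×10⁻⁷×1.7718 = 1.980416×10⁻⁵ m/K
ΔT = 2.00×10⁻³ / 1.980416×10⁻⁵ = 100.989 K
T = 19.9 + 100.989 = 120.889 °C

T = 120.9 °C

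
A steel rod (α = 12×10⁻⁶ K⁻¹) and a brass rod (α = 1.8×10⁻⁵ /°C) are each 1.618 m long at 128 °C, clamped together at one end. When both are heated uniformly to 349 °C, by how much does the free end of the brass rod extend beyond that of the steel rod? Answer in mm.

ΔT = 221 K
steel: ΔL = 12×10⁻⁶ × 1.618 m × 221 = 4.2909×10⁻³ m = 4.2909 mm
brass: ΔL = 1.8×10⁻⁵ × 1.618 m × 221 = 6.4364×10⁻³ m = 6.4364 mm
difference = 6.4364 − 4.2909 = 2.1455 mm

2.15 mm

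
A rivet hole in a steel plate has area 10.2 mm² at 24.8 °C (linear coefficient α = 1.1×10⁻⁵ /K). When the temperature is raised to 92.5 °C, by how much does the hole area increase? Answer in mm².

ΔA = 0.0152 mm²

Area coefficient ≈ 2α; |ΔT| = 67.7 K
ΔA = 2αA₀ΔT = 2(1.1×10⁻⁵)(10.2)(67.7) = 0.0152 mm²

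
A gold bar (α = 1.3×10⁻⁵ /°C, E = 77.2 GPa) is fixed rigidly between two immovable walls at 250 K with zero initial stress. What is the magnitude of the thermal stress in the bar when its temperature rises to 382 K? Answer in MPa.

Fully constrained: the free strain ε = αΔT is blocked, so σ = Eε = EαΔT.
|ΔT| = 132 K
σ = 77.2×10⁹ × 1.3×10⁻⁵ × 132 = 1.32×10⁸ Pa

σ = 132 MPa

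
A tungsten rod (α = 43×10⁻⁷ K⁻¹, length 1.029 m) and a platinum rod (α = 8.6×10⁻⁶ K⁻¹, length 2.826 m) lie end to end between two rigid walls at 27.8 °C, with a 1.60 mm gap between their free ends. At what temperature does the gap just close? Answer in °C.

T = 83.5 °C

α₁L₁ = 4.4247×10⁻⁶ m/K, α₂L₂ = 2.43036×10⁻⁵ m/K → total 2.87283×10⁻⁵ m/K
ΔT = g/(α₁L₁+α₂L₂) = 1.60×10⁻³ / 2.87283×10⁻⁵ = 55.694 K
T = 27.8 + 55.694 = 83.494 °C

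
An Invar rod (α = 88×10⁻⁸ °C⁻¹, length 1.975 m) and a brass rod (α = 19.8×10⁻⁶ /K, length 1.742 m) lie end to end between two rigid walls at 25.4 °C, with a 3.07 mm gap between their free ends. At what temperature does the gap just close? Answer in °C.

T = 110 °C

α₁L₁ = 1.738×10⁻⁶ m/K, α₂L₂ = 3.44916×10⁻⁵ m/K → total 3.62296×10⁻⁵ m/K
ΔT = g/(α₁L₁+α₂L₂) = 3.07×10⁻³ / 3.62296×10⁻⁵ = 84.74 K
T = 25.4 + 84.74 = 110.14 °C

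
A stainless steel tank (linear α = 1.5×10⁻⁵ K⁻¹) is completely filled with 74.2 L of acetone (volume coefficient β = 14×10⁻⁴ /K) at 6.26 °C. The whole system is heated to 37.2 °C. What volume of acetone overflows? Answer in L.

The tank also expands: β_container ≈ 3α = 4.5×10⁻⁵ /K
Net overflow = V₀(β_liq − 3α_cont)ΔT
β − 3α = 1.40×10⁻³ − 4.5×10⁻⁵ = 1.355×10⁻³ /K; ΔT = 30.94 K
ΔV = 74.2 × 1.355×10⁻³ × 30.94 = 3.11 L

3.11 L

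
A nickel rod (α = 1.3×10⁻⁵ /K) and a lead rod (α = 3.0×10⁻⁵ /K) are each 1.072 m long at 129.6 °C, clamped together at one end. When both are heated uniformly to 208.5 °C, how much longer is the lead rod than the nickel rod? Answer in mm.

ΔT = 78.9 K
nickel: ΔL = 1.3×10⁻⁵ × 1.072 m × 78.9 = 1.0996×10⁻³ m = 1.0996 mm
lead: ΔL = 3.0×10⁻⁵ × 1.072 m × 78.9 = 2.5374×10⁻³ m = 2.5374 mm
difference = 2.5374 − 1.0996 = 1.4378 mm

1.44 mm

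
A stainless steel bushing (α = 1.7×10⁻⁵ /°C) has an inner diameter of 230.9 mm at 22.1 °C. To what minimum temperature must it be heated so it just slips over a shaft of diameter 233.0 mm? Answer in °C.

Required Δd = 233.0 − 230.9 = 2.1 mm
Δd = αd₀ΔT ⇒ ΔT = Δd/(αd₀) = 2.1 / (1.7×10⁻⁵ × 230.9) = 534.99 K
T_min = 22.1 + 534.99 = 557.09 °C

T = 557 °C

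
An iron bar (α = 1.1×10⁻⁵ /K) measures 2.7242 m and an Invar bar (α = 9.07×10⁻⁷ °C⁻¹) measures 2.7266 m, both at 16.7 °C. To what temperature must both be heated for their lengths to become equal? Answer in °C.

T = 104.0 °C

Equal length when α₁L₁ΔT − α₂L₂ΔT = L₂ − L₁ = 2.40×10⁻³ m
α₁L₁ = 2.99662×10⁻⁵, α₂L₂ = 2.4730262×10⁻⁶ → Δ(αL) = 2.74931738×10⁻⁵ m/K
ΔT = 2.40×10⁻³ / 2.74931738×10⁻⁵ = 87.294 K, so T = 16.7 + 87.294 = 103.994 °C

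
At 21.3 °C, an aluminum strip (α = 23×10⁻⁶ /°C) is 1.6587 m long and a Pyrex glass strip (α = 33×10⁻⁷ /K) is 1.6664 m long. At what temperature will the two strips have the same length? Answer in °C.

T = 257.1 °C

L₁(1 + α₁ΔT) = L₂(1 + α₂ΔT) ⇒ ΔT = (L₂ − L₁)/(α₁L₁ − α₂L₂)
L₂ − L₁ = 1.6664 − 1.6587 = 7.70×10⁻³ m
α₁L₁ − α₂L₂ = 23×10⁻⁶×1.6587 − 33×10⁻⁷×1.6664 = 3.265098×10⁻⁵ m/K
ΔT = 7.70×10⁻³ / 3.265098×10⁻⁵ = 235.828 K
T = 21.3 + 235.828 = 257.128 °C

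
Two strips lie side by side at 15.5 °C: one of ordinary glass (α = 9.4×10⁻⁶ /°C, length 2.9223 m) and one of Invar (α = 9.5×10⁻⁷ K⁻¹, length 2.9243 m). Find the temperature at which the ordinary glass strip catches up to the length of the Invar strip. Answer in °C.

L₁(1 + α₁ΔT) = L₂(1 + α₂ΔT) ⇒ ΔT = (L₂ − L₁)/(α₁L₁ − α₂L₂)
L₂ − L₁ = 2.9243 − 2.9223 = 2.00×10⁻³ m
α₁L₁ − α₂L₂ = 9.4×10⁻⁶×2.9223 − 9.5×10⁻⁷×2.9243 = 2.4691535×10⁻⁵ m/K
ΔT = 2.00×10⁻³ / 2.4691535×10⁻⁵ = 80.9994 K
T = 15.5 + 80.9994 = 96.4994 °C

T = 96.50 °C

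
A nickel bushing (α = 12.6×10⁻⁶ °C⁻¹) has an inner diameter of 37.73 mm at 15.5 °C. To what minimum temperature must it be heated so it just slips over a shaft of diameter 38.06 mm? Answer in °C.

T = 710 °C

Required Δd = 38.06 − 37.73 = 0.33 mm
Δd = αd₀ΔT ⇒ ΔT = Δd/(αd₀) = 0.33 / (12.6×10⁻⁶ × 37.73) = 694.16 K
T_min = 15.5 + 694.16 = 709.66 °C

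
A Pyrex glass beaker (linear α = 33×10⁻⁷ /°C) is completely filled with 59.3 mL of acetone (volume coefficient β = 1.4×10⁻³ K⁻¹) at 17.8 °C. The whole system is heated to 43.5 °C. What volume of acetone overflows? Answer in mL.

The beaker also expands: β_container ≈ 3α = 9.9×10⁻⁶ /K
Net overflow = V₀(β_liq − 3α_cont)ΔT
β − 3α = 1.40×10⁻³ − 9.9×10⁻⁶ = 1.3901×10⁻³ /K; ΔT = 25.7 K
ΔV = 59.3 × 1.3901×10⁻³ × 25.7 = 2.12 mL

2.12 mL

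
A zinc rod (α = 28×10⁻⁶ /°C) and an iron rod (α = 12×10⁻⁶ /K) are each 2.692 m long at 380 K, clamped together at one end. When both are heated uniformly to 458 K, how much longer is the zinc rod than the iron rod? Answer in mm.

ΔT = 78 K
zinc: ΔL = 28×10⁻⁶ × 2.692 m × 78 = 5.8793×10⁻³ m = 5.8793 mm
iron: ΔL = 12×10⁻⁶ × 2.692 m × 78 = 2.5197×10⁻³ m = 2.5197 mm
difference = 5.8793 − 2.5197 = 3.3596 mm

3.36 mm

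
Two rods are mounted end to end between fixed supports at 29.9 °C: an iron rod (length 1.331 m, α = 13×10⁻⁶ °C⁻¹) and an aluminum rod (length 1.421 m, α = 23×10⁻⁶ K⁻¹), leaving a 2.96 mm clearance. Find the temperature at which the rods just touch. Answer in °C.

T = 89.1 °C

α₁L₁ = 1.7303×10⁻⁵ m/K, α₂L₂ = 3.2683×10⁻⁵ m/K → total 4.9986×10⁻⁵ m/K
ΔT = g/(α₁L₁+α₂L₂) = 2.96×10⁻³ / 4.9986×10⁻⁵ = 59.217 K
T = 29.9 + 59.217 = 89.117 °C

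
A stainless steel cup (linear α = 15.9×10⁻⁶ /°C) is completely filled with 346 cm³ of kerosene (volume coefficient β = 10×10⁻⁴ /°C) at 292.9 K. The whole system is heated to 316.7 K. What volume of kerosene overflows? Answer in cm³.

The cup also expands: β_container ≈ 3α = 4.77×10⁻⁵ /K
Net overflow = V₀(β_liq − 3α_cont)ΔT
β − 3α = 1.00×10⁻³ − 4.77×10⁻⁵ = 9.523×10⁻⁴ /K; ΔT = 23.8 K
ΔV = 346 × 9.523×10⁻⁴ × 23.8 = 7.84 cm³

7.84 cm³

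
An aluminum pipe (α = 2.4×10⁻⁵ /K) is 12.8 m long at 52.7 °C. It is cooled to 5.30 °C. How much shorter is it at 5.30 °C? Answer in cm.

ΔL = 1.46 cm

|ΔT| = |5.30 − 52.7| = 47.40 K
ΔL = αL₀ΔT = (2.4×10⁻⁵)(12.8)(47.40) = 1.46×10⁻² m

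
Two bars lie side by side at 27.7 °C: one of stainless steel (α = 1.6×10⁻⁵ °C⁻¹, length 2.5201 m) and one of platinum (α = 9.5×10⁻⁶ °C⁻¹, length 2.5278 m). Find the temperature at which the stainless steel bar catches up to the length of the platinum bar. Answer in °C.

T = 499.9 °C

L₁(1 + α₁ΔT) = L₂(1 + α₂ΔT) ⇒ ΔT = (L₂ − L₁)/(α₁L₁ − α₂L₂)
L₂ − L₁ = 2.5278 − 2.5201 = 7.70×10⁻³ m
α₁L₁ − α₂L₂ = 1.6×10⁻⁵×2.5201 − 9.5×10⁻⁶×2.5278 = 1.63075×10⁻⁵ m/K
ΔT = 7.70×10⁻³ / 1.63075×10⁻⁵ = 472.175 K
T = 27.7 + 472.175 = 499.875 °C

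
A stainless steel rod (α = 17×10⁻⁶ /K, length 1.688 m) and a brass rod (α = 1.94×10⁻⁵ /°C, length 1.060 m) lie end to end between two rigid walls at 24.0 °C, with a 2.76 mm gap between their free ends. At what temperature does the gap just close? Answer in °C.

T = 80.0 °C

Gap closes when ΔL₁ + ΔL₂ = 2.76 mm = 2.76×10⁻³ m
(α₁L₁ + α₂L₂)ΔT = g
α₁L₁ + α₂L₂ = 17×10⁻⁶×1.688 + 1.94×10⁻⁵×1.060 = 4.926×10⁻⁵ m/K
ΔT = 2.76×10⁻³ / 4.926×10⁻⁵ = 56.029 K
T = 24.0 + 56.029 = 80.029 °C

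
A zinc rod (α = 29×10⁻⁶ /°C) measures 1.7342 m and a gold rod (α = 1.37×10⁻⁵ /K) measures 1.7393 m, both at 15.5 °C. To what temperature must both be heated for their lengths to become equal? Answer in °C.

L₁(1 + α₁ΔT) = L₂(1 + α₂ΔT) ⇒ ΔT = (L₂ − L₁)/(α₁L₁ − α₂L₂)
L₂ − L₁ = 1.7393 − 1.7342 = 5.10×10⁻³ m
α₁L₁ − α₂L₂ = 29×10⁻⁶×1.7342 − 1.37×10⁻⁵×1.7393 = 2.646339×10⁻⁵ m/K
ΔT = 5.10×10⁻³ / 2.646339×10⁻⁵ = 192.719 K
T = 15.5 + 192.719 = 208.219 °C

T = 208.2 °C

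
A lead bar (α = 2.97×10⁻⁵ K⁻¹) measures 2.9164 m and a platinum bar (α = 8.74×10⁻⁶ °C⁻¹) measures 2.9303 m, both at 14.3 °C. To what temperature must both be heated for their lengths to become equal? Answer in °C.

T = 242.1 °C

L₁(1 + α₁ΔT) = L₂(1 + α₂ΔT) ⇒ ΔT = (L₂ − L₁)/(α₁L₁ − α₂L₂)
L₂ − L₁ = 2.9303 − 2.9164 = 1.39×10⁻² m
α₁L₁ − α₂L₂ = 2.97×10⁻⁵×2.9164 − 8.74×10⁻⁶×2.9303 = 6.1006258×10⁻⁵ m/K
ΔT = 1.39×10⁻² / 6.1006258×10⁻⁵ = 227.845 K
T = 14.3 + 227.845 = 242.145 °C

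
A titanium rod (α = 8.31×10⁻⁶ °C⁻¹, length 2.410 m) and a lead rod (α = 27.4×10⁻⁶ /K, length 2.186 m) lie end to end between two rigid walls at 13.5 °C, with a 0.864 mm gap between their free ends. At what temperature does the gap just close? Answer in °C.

T = 24.3 °C

α₁L₁ = 2.00271×10⁻⁵ m/K, α₂L₂ = 5.98964×10⁻⁵ m/K → total 7.99235×10⁻⁵ m/K
ΔT = g/(α₁L₁+α₂L₂) = 8.64×10⁻⁴ / 7.99235×10⁻⁵ = 10.810 K
T = 13.5 + 10.810 = 24.310 °C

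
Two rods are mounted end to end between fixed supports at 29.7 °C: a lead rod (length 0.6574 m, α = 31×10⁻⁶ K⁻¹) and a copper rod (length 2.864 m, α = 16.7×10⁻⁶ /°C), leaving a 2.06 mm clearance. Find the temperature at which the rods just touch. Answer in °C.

α₁L₁ = 2.03794×10⁻⁵ m/K, α₂L₂ = 4.78288×10⁻⁵ m/K → total 6.82082×10⁻⁵ m/K
ΔT = g/(α₁L₁+α₂L₂) = 2.06×10⁻³ / 6.82082×10⁻⁵ = 30.202 K
T = 29.7 + 30.202 = 59.902 °C

T = 59.9 °C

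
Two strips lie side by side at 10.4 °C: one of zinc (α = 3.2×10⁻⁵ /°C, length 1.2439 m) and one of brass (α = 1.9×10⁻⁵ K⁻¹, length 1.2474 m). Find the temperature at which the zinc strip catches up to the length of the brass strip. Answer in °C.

T = 227.7 °C

Equal length when α₁L₁ΔT − α₂L₂ΔT = L₂ − L₁ = 3.50×10⁻³ m
α₁L₁ = 3.98048×10⁻⁵, α₂L₂ = 2.37006×10⁻⁵ → Δ(αL) = 1.61042×10⁻⁵ m/K
ΔT = 3.50×10⁻³ / 1.61042×10⁻⁵ = 217.335 K, so T = 10.4 + 217.335 = 227.735 °C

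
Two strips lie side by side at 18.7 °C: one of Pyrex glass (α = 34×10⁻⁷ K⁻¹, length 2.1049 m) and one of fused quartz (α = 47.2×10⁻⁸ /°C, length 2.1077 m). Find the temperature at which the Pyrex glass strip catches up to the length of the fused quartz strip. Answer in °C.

T = 473.1 °C

Equal length when α₁L₁ΔT − α₂L₂ΔT = L₂ − L₁ = 2.80×10⁻³ m
α₁L₁ = 7.15666×10⁻⁶, α₂L₂ = 9.948344×10⁻⁷ → Δ(αL) = 6.1618256×10⁻⁶ m/K
ΔT = 2.80×10⁻³ / 6.1618256×10⁻⁶ = 454.411 K, so T = 18.7 + 454.411 = 473.111 °C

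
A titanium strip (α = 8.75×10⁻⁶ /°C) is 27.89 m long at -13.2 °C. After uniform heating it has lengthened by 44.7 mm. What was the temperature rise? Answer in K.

ΔT = 183 K

ΔL = αL₀ΔT ⇒ ΔT = ΔL / (αL₀)
ΔT = 44.7×10⁻³ m / (8.75×10⁻⁶ × 27.89 m) = 183.17 K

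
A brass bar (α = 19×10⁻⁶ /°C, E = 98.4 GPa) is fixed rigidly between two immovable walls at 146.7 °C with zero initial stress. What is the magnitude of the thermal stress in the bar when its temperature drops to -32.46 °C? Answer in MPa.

Fully constrained: the free strain ε = αΔT is blocked, so σ = Eε = EαΔT.
|ΔT| = 179.16 K
σ = 98.4×10⁹ × 19×10⁻⁶ × 179.16 = 3.35×10⁸ Pa

σ = 335 MPa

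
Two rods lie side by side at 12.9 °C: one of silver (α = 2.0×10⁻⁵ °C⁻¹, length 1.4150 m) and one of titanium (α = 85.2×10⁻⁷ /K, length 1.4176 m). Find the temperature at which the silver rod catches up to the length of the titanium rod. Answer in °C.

L₁(1 + α₁ΔT) = L₂(1 + α₂ΔT) ⇒ ΔT = (L₂ − L₁)/(α₁L₁ − α₂L₂)
L₂ − L₁ = 1.4176 − 1.4150 = 2.60×10⁻³ m
α₁L₁ − α₂L₂ = 2.0×10⁻⁵×1.4150 − 85.2×10⁻⁷×1.4176 = 1.6222048×10⁻⁵ m/K
ΔT = 2.60×10⁻³ / 1.6222048×10⁻⁵ = 160.276 K
T = 12.9 + 160.276 = 173.176 °C

T = 173.2 °C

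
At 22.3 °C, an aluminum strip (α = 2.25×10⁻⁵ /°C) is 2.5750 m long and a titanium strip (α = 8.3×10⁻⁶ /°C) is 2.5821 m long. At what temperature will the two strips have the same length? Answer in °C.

Equal length when α₁L₁ΔT − α₂L₂ΔT = L₂ − L₁ = 7.10×10⁻³ m
α₁L₁ = 5.79375×10⁻⁵, α₂L₂ = 2.143143×10⁻⁵ → Δ(αL) = 3.650607×10⁻⁵ m/K
ΔT = 7.10×10⁻³ / 3.650607×10⁻⁵ = 194.488 K, so T = 22.3 + 194.488 = 216.788 °C

T = 216.8 °C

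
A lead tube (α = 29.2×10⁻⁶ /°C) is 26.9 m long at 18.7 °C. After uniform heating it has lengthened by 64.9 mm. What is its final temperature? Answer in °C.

ΔL = αL₀ΔT ⇒ ΔT = ΔL / (αL₀)
ΔT = 64.9×10⁻³ m / (29.2×10⁻⁶ × 26.9 m) = 82.62 K
T = 18.7 + 82.62 = 101.32 °C

T = 101 °C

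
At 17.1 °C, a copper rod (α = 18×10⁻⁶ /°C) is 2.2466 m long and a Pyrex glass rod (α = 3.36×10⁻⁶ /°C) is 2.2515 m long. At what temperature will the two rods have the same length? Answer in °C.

T = 166.2 °C

L₁(1 + α₁ΔT) = L₂(1 + α₂ΔT) ⇒ ΔT = (L₂ − L₁)/(α₁L₁ − α₂L₂)
L₂ − L₁ = 2.2515 − 2.2466 = 4.90×10⁻³ m
α₁L₁ − α₂L₂ = 18×10⁻⁶×2.2466 − 3.36×10⁻⁶×2.2515 = 3.287376×10⁻⁵ m/K
ΔT = 4.90×10⁻³ / 3.287376×10⁻⁵ = 149.055 K
T = 17.1 + 149.055 = 166.155 °C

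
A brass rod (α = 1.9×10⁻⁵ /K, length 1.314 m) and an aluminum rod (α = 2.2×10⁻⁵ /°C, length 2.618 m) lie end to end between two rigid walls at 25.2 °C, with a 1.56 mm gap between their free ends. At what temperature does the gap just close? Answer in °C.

Gap closes when ΔL₁ + ΔL₂ = 1.56 mm = 1.56×10⁻³ m
(α₁L₁ + α₂L₂)ΔT = g
α₁L₁ + α₂L₂ = 1.9×10⁻⁵×1.314 + 2.2×10⁻⁵×2.618 = 8.2562×10⁻⁵ m/K
ΔT = 1.56×10⁻³ / 8.2562×10⁻⁵ = 18.895 K
T = 25.2 + 18.895 = 44.095 °C

T = 44.1 °C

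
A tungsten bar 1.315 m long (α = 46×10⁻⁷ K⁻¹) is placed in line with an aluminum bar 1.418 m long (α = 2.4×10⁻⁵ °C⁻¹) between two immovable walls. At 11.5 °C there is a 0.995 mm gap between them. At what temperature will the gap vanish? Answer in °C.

Gap closes when ΔL₁ + ΔL₂ = 0.995 mm = 9.95×10⁻⁴ m
(α₁L₁ + α₂L₂)ΔT = g
α₁L₁ + α₂L₂ = 46×10⁻⁷×1.315 + 2.4×10⁻⁵×1.418 = 4.0081×10⁻⁵ m/K
ΔT = 9.95×10⁻⁴ / 4.0081×10⁻⁵ = 24.825 K
T = 11.5 + 24.825 = 36.325 °C

T = 36.3 °C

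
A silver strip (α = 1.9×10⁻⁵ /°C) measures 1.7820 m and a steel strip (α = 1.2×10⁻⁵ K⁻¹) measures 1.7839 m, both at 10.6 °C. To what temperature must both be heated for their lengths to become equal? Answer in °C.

Equal length when α₁L₁ΔT − α₂L₂ΔT = L₂ − L₁ = 1.90×10⁻³ m
α₁L₁ = 3.3858×10⁻⁵, α₂L₂ = 2.14068×10⁻⁵ → Δ(αL) = 1.24512×10⁻⁵ m/K
ΔT = 1.90×10⁻³ / 1.24512×10⁻⁵ = 152.596 K, so T = 10.6 + 152.596 = 163.196 °C

T = 163.2 °C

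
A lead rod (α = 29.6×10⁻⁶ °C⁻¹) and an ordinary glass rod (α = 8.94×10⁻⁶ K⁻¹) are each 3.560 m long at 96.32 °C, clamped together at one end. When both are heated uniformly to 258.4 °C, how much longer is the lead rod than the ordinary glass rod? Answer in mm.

11.9 mm

ΔT = 162.08 K
lead: ΔL = 29.6×10⁻⁶ × 3.560 m × 162.08 = 1.7079×10⁻² m = 17.079 mm
ordinary glass: ΔL = 8.94×10⁻⁶ × 3.560 m × 162.08 = 5.1584×10⁻³ m = 5.1584 mm
difference = 17.079 − 5.1584 = 11.9206 mm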